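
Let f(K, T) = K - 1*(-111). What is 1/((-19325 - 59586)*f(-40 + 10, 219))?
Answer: -1/6391791 ≈ -1.5645e-7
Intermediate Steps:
f(K, T) = 111 + K (f(K, T) = K + 111 = 111 + K)
1/((-19325 - 59586)*f(-40 + 10, 219)) = 1/((-19325 - 59586)*(111 + (-40 + 10))) = 1/((-78911)*(111 - 30)) = -1/78911/81 = -1/78911*1/81 = -1/6391791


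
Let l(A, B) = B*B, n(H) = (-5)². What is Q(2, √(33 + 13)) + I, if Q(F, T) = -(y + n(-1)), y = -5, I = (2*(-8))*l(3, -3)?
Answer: -164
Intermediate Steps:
n(H) = 25
l(A, B) = B²
I = -144 (I = (2*(-8))*(-3)² = -16*9 = -144)
Q(F, T) = -20 (Q(F, T) = -(-5 + 25) = -1*20 = -20)
Q(2, √(33 + 13)) + I = -20 - 144 = -164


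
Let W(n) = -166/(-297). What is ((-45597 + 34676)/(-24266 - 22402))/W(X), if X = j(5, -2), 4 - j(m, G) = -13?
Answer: 1081179/2582296 ≈ 0.41869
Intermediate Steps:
j(m, G) = 17 (j(m, G) = 4 - 1*(-13) = 4 + 13 = 17)
X = 17
W(n) = 166/297 (W(n) = -166*(-1/297) = 166/297)
((-45597 + 34676)/(-24266 - 22402))/W(X) = ((-45597 + 34676)/(-24266 - 22402))/(166/297) = -10921/(-46668)*(297/166) = -10921*(-1/46668)*(297/166) = (10921/46668)*(297/166) = 1081179/2582296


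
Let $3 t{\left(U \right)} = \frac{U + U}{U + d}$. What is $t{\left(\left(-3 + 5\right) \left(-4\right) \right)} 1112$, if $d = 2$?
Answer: $\frac{8896}{9} \approx 988.44$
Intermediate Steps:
$t{\left(U \right)} = \frac{2 U}{3 \left(2 + U\right)}$ ($t{\left(U \right)} = \frac{\left(U + U\right) \frac{1}{U + 2}}{3} = \frac{2 U \frac{1}{2 + U}}{3} = \frac{2 U}{3 \left(2 + U\right)}$)
$t{\left(\left(-3 + 5\right) \left(-4\right) \right)} 1112 = \frac{2 \left(-3 + 5\right) \left(-4\right)}{3 \left(2 + \left(-3 + 5\right) \left(-4\right)\right)} 1112 = \frac{2 \cdot 2 \left(-4\right)}{3 \left(2 + 2 \left(-4\right)\right)} 1112 = \frac{2}{3} \left(-8\right) \frac{1}{2 - 8} \cdot 1112 = \frac{2}{3} \left(-8\right) \frac{1}{-6} \cdot 1112 = \frac{2}{3} \left(-8\right) \left(- \frac{1}{6}\right) 1112 = \frac{8}{9} \cdot 1112 = \frac{8896}{9}$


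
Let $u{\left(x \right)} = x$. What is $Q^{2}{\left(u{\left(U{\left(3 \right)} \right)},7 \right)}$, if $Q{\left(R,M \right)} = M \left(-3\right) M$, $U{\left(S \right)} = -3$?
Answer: $21609$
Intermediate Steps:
$Q{\left(R,M \right)} = - 3 M^{2}$ ($Q{\left(R,M \right)} = - 3 M M = - 3 M^{2}$)
$Q^{2}{\left(u{\left(U{\left(3 \right)} \right)},7 \right)} = \left(- 3 \cdot 7^{2}\right)^{2} = \left(\left(-3\right) 49\right)^{2} = \left(-147\right)^{2} = 21609$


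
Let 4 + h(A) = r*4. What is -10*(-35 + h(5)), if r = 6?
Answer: 150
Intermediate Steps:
h(A) = 20 (h(A) = -4 + 6*4 = -4 + 24 = 20)
-10*(-35 + h(5)) = -10*(-35 + 20) = -10*(-15) = 150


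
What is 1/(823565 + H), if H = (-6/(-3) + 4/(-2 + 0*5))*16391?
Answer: 1/823565 ≈ 1.2142e-6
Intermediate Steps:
H = 0 (H = (-6*(-⅓) + 4/(-2 + 0))*16391 = (2 + 4/(-2))*16391 = (2 + 4*(-½))*16391 = (2 - 2)*16391 = 0*16391 = 0)
1/(823565 + H) = 1/(823565 + 0) = 1/823565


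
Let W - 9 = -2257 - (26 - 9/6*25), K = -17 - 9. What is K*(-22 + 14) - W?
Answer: 4889/2 ≈ 2444.5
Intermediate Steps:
K = -26
W = -4473/2 (W = 9 + (-2257 - (26 - 9/6*25)) = 9 + (-2257 - (26 - 9*⅙*25)) = 9 + (-2257 - (26 - 3/2*25)) = 9 + (-2257 - (26 - 75/2)) = 9 + (-2257 - 1*(-23/2)) = 9 + (-2257 + 23/2) = 9 - 4491/2 = -4473/2 ≈ -2236.5)
K*(-22 + 14) - W = -26*(-22 + 14) - 1*(-4473/2) = -26*(-8) + 4473/2 = 208 + 4473/2 = 4889/2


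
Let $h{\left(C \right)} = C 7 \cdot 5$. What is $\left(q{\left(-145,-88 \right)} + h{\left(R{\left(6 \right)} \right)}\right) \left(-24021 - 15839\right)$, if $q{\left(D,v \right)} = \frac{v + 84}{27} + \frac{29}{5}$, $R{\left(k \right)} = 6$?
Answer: $- \frac{232088836}{27} \approx -8.5959 \cdot 10^{6}$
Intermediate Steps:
$q{\left(D,v \right)} = \frac{401}{45} + \frac{v}{27}$ ($q{\left(D,v \right)} = \left(84 + v\right) \frac{1}{27} + 29 \cdot \frac{1}{5} = \left(\frac{28}{9} + \frac{v}{27}\right) + \frac{29}{5} = \frac{401}{45} + \frac{v}{27}$)
$h{\left(C \right)} = 35 C$ ($h{\left(C \right)} = 7 C 5 = 35 C$)
$\left(q{\left(-145,-88 \right)} + h{\left(R{\left(6 \right)} \right)}\right) \left(-24021 - 15839\right) = \left(\left(\frac{401}{45} + \frac{1}{27} \left(-88\right)\right) + 35 \cdot 6\right) \left(-24021 - 15839\right) = \left(\left(\frac{401}{45} - \frac{88}{27}\right) + 210\right) \left(-39860\right) = \left(\frac{763}{135} + 210\right) \left(-39860\right) = \frac{29113}{135} \left(-39860\right) = - \frac{232088836}{27}$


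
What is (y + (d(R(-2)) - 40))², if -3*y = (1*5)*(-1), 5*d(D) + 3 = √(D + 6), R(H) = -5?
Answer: 337561/225 ≈ 1500.3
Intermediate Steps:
d(D) = -⅗ + √(6 + D)/5 (d(D) = -⅗ + √(D + 6)/5 = -⅗ + √(6 + D)/5)
y = 5/3 (y = -1*5*(-1)/3 = -5*(-1)/3 = -⅓*(-5) = 5/3 ≈ 1.6667)
(y + (d(R(-2)) - 40))² = (5/3 + ((-⅗ + √(6 - 5)/5) - 40))² = (5/3 + ((-⅗ + √1/5) - 40))² = (5/3 + ((-⅗ + (⅕)*1) - 40))² = (5/3 + ((-⅗ + ⅕) - 40))² = (5/3 + (-⅖ - 40))² = (5/3 - 202/5)² = (-581/15)² = 337561/225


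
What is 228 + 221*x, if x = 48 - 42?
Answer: 1554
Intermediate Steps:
x = 6
228 + 221*x = 228 + 221*6 = 228 + 1326 = 1554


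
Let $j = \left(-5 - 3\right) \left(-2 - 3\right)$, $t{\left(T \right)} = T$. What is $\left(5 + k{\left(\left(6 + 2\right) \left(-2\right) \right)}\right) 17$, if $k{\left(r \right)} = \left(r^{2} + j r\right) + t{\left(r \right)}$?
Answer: $-6715$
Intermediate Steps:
$j = 40$ ($j = \left(-8\right) \left(-5\right) = 40$)
$k{\left(r \right)} = r^{2} + 41 r$ ($k{\left(r \right)} = \left(r^{2} + 40 r\right) + r = r^{2} + 41 r$)
$\left(5 + k{\left(\left(6 + 2\right) \left(-2\right) \right)}\right) 17 = \left(5 + \left(6 + 2\right) \left(-2\right) \left(41 + \left(6 + 2\right) \left(-2\right)\right)\right) 17 = \left(5 + 8 \left(-2\right) \left(41 + 8 \left(-2\right)\right)\right) 17 = \left(5 - 16 \left(41 - 16\right)\right) 17 = \left(5 - 400\right) 17 = \left(-395\right) 17 = -6715$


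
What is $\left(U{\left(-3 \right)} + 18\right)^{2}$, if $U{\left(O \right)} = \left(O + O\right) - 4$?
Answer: $64$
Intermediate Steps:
$U{\left(O \right)} = -4 + 2 O$ ($U{\left(O \right)} = 2 O - 4 = -4 + 2 O$)
$\left(U{\left(-3 \right)} + 18\right)^{2} = \left(\left(-4 + 2 \left(-3\right)\right) + 18\right)^{2} = \left(\left(-4 - 6\right) + 18\right)^{2} = \left(-10 + 18\right)^{2} = 8^{2} = 64$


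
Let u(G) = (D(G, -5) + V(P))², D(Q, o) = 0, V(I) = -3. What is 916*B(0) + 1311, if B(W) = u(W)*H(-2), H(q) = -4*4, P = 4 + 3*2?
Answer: -130593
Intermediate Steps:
P = 10 (P = 4 + 6 = 10)
H(q) = -16
u(G) = 9 (u(G) = (0 - 3)² = (-3)² = 9)
B(W) = -144 (B(W) = 9*(-16) = -144)
916*B(0) + 1311 = 916*(-144) + 1311 = -131904 + 1311 = -130593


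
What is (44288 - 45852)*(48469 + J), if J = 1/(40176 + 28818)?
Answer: -2615062886234/34497 ≈ -7.5806e+7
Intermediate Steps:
J = 1/68994 ≈ 1.4494e-5
(44288 - 45852)*(48469 + J) = (44288 - 45852)*(48469 + 1/68994) = -1564*3344070187/68994 = -2615062886234/34497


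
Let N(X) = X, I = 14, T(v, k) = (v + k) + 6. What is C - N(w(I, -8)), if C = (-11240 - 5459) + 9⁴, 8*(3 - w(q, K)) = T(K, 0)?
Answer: -40565/4 ≈ -10141.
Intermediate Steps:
T(v, k) = 6 + k + v (T(v, k) = (k + v) + 6 = 6 + k + v)
w(q, K) = 9/4 - K/8 (w(q, K) = 3 - (6 + 0 + K)/8 = 3 - (6 + K)/8 = 3 + (-¾ - K/8) = 9/4 - K/8)
C = -10138 (C = -16699 + 6561 = -10138)
C - N(w(I, -8)) = -10138 - (9/4 - ⅛*(-8)) = -10138 - (9/4 + 1) = -10138 - 1*13/4 = -10138 - 13/4 = -40565/4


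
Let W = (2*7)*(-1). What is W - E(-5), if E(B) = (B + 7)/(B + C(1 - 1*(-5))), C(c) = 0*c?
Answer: -68/5 ≈ -13.600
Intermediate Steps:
C(c) = 0
E(B) = (7 + B)/B (E(B) = (B + 7)/(B + 0) = (7 + B)/B)
W = -14 (W = 14*(-1) = -14)
W - E(-5) = -14 - (7 - 5)/(-5) = -14 - (-1)*2/5 = -14 - 1*(-2/5) = -14 + 2/5 = -68/5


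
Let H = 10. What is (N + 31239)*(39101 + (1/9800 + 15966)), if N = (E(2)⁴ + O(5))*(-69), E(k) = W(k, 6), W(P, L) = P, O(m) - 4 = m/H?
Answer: 32189976593049/19600 ≈ 1.6423e+9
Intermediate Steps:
O(m) = 4 + m/10
E(k) = k
N = -2829/2 (N = (2⁴ + (4 + (⅒)*5))*(-69) = (16 + (4 + ½))*(-69) = (16 + 9/2)*(-69) = (41/2)*(-69) = -2829/2 ≈ -1414.5)
(N + 31239)*(39101 + (1/9800 + 15966)) = (-2829/2 + 31239)*(39101 + (1/9800 + 15966)) = 59649*(39101 + (1/9800 + 15966))/2 = 59649*(39101 + 156466801/9800)/2 = (59649/2)*(539656601/9800) = 32189976593049/19600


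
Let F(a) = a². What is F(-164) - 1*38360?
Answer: -11464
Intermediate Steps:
F(-164) - 1*38360 = (-164)² - 1*38360 = 26896 - 38360 = -11464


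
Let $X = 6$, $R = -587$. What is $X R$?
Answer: $-3522$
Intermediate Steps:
$X R = 6 \left(-587\right) = -3522$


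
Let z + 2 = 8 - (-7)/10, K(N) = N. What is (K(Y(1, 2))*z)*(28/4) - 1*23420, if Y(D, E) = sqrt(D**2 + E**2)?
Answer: -23420 + 469*sqrt(5)/10 ≈ -23315.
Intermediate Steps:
z = 67/10 (z = -2 + (8 - (-7)/10) = -2 + (8 - 1*(-7/10)) = -2 + (8 + 7/10) = -2 + 87/10 = 67/10 ≈ 6.7000)
(K(Y(1, 2))*z)*(28/4) - 1*23420 = (sqrt(1**2 + 2**2)*(67/10))*(28/4) - 1*23420 = (sqrt(1 + 4)*(67/10))*(28*(1/4)) - 23420 = (sqrt(5)*(67/10))*7 - 23420 = (67*sqrt(5)/10)*7 - 23420 = 469*sqrt(5)/10 - 23420 = -23420 + 469*sqrt(5)/10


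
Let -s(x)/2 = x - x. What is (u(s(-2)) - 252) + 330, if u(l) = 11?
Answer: 89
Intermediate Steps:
s(x) = 0 (s(x) = -2*(x - x) = -2*0 = 0)
(u(s(-2)) - 252) + 330 = (11 - 252) + 330 = -241 + 330 = 89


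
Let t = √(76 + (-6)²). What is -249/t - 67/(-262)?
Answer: 67/262 - 249*√7/28 ≈ -23.273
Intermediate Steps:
t = 4*√7 (t = √(76 + 36) = √112 = 4*√7 ≈ 10.583)
-249/t - 67/(-262) = -249*√7/28 - 67/(-262) = -249*√7/28 - 67*(-1/262) = -249*√7/28 + 67/262 = 67/262 - 249*√7/28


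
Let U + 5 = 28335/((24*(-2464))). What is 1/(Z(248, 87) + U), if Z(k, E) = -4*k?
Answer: -19712/19662309 ≈ -0.0010025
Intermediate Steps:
U = -108005/19712 (U = -5 + 28335/((24*(-2464))) = -5 + 28335/(-59136) = -5 + 28335*(-1/59136) = -5 - 9445/19712 = -108005/19712 ≈ -5.4791)
1/(Z(248, 87) + U) = 1/(-4*248 - 108005/19712) = 1/(-992 - 108005/19712) = 1/(-19662309/19712) = -19712/19662309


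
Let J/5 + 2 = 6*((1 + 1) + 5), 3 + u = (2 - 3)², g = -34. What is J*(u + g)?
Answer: -7200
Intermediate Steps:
u = -2 (u = -3 + (2 - 3)² = -3 + (-1)² = -3 + 1 = -2)
J = 200 (J = -10 + 5*(6*((1 + 1) + 5)) = -10 + 5*(6*(2 + 5)) = -10 + 5*(6*7) = -10 + 5*42 = -10 + 210 = 200)
J*(u + g) = 200*(-2 - 34) = 200*(-36) = -7200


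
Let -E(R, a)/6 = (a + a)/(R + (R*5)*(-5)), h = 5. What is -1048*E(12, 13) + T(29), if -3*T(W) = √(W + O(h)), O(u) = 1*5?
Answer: -1703/3 - √34/3 ≈ -569.61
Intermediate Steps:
O(u) = 5
E(R, a) = a/(2*R) (E(R, a) = -6*(a + a)/(R + (R*5)*(-5)) = -6*2*a/(R + (5*R)*(-5)) = -6*2*a/(R - 25*R) = -6*2*a/((-24*R)) = -6*2*a*(-1/(24*R)) = -(-1)*a/(2*R) = a/(2*R))
T(W) = -√(5 + W)/3 (T(W) = -√(W + 5)/3 = -√(5 + W)/3)
-1048*E(12, 13) + T(29) = -524*13/12 - √(5 + 29)/3 = -524*13/12 - √34/3 = -1048*13/24 - √34/3 = -1703/3 - √34/3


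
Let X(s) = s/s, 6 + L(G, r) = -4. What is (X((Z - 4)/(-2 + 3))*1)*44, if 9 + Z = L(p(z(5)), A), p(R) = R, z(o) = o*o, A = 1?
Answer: 44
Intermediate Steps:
z(o) = o²
L(G, r) = -10 (L(G, r) = -6 - 4 = -10)
Z = -19 (Z = -9 - 10 = -19)
X(s) = 1
(X((Z - 4)/(-2 + 3))*1)*44 = (1*1)*44 = 1*44 = 44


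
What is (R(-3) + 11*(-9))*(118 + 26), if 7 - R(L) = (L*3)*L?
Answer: -17136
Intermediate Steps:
R(L) = 7 - 3*L² (R(L) = 7 - L*3*L = 7 - 3*L*L = 7 - 3*L²)
(R(-3) + 11*(-9))*(118 + 26) = ((7 - 3*(-3)²) + 11*(-9))*(118 + 26) = ((7 - 3*9) - 99)*144 = ((7 - 27) - 99)*144 = (-20 - 99)*144 = -119*144 = -17136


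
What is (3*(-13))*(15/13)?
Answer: -45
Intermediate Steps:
(3*(-13))*(15/13) = -585/13 = -39*15/13 = -45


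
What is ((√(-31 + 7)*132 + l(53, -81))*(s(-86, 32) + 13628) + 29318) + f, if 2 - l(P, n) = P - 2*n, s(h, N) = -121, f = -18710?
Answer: -2866383 + 3565848*I*√6 ≈ -2.8664e+6 + 8.7345e+6*I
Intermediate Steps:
l(P, n) = 2 - P + 2*n (l(P, n) = 2 - (P - 2*n) = 2 + (-P + 2*n) = 2 - P + 2*n)
((√(-31 + 7)*132 + l(53, -81))*(s(-86, 32) + 13628) + 29318) + f = ((√(-31 + 7)*132 + (2 - 1*53 + 2*(-81)))*(-121 + 13628) + 29318) - 18710 = ((√(-24)*132 + (2 - 53 - 162))*13507 + 29318) - 18710 = (((2*I*√6)*132 - 213)*13507 + 29318) - 18710 = ((264*I*√6 - 213)*13507 + 29318) - 18710 = ((-213 + 264*I*√6)*13507 + 29318) - 18710 = ((-2876991 + 3565848*I*√6) + 29318) - 18710 = (-2847673 + 3565848*I*√6) - 18710 = -2866383 + 3565848*I*√6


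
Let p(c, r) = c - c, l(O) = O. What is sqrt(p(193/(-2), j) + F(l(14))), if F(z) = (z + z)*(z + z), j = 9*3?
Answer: 28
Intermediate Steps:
j = 27
F(z) = 4*z**2 (F(z) = (2*z)*(2*z) = 4*z**2)
p(c, r) = 0
sqrt(p(193/(-2), j) + F(l(14))) = sqrt(0 + 4*14**2) = sqrt(0 + 4*196) = sqrt(0 + 784) = sqrt(784) = 28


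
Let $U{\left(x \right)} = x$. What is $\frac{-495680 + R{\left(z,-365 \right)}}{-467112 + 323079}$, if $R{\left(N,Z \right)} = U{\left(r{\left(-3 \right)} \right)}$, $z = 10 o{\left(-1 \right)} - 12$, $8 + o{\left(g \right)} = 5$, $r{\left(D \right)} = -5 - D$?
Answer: $\frac{495682}{144033} \approx 3.4414$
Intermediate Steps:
$o{\left(g \right)} = -3$ ($o{\left(g \right)} = -8 + 5 = -3$)
$z = -42$ ($z = 10 \left(-3\right) - 12 = -30 - 12 = -42$)
$R{\left(N,Z \right)} = -2$ ($R{\left(N,Z \right)} = -5 - -3 = -5 + 3 = -2$)
$\frac{-495680 + R{\left(z,-365 \right)}}{-467112 + 323079} = \frac{-495680 - 2}{-467112 + 323079} = - \frac{495682}{-144033} = \left(-495682\right) \left(- \frac{1}{144033}\right) = \frac{495682}{144033}$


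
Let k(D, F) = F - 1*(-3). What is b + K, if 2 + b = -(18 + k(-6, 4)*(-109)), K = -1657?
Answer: -914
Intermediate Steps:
k(D, F) = 3 + F (k(D, F) = F + 3 = 3 + F)
b = 743 (b = -2 - (18 + (3 + 4)*(-109)) = -2 - (18 + 7*(-109)) = -2 - (18 - 763) = -2 - 1*(-745) = -2 + 745 = 743)
b + K = 743 - 1657 = -914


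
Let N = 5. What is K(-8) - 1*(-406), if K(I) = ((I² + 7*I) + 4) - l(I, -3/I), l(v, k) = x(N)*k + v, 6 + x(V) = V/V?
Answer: 3423/8 ≈ 427.88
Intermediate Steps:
x(V) = -5 (x(V) = -6 + V/V = -6 + 1 = -5)
l(v, k) = v - 5*k (l(v, k) = -5*k + v = v - 5*k)
K(I) = 4 + I² - 15/I + 6*I (K(I) = ((I² + 7*I) + 4) - (I - (-15)/I) = (4 + I² + 7*I) - (I + 15/I) = (4 + I² + 7*I) + (-I - 15/I) = 4 + I² - 15/I + 6*I)
K(-8) - 1*(-406) = (4 + (-8)² - 15/(-8) + 6*(-8)) - 1*(-406) = (4 + 64 - 15*(-⅛) - 48) + 406 = (4 + 64 + 15/8 - 48) + 406 = 175/8 + 406 = 3423/8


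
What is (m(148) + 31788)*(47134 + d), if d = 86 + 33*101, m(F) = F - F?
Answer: 1606978764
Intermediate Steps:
m(F) = 0
d = 3419 (d = 86 + 3333 = 3419)
(m(148) + 31788)*(47134 + d) = (0 + 31788)*(47134 + 3419) = 31788*50553 = 1606978764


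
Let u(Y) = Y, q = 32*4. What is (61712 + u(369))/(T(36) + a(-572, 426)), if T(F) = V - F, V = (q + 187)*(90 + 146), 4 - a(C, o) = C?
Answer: 62081/74880 ≈ 0.82907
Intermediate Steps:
q = 128
a(C, o) = 4 - C
V = 74340 (V = (128 + 187)*(90 + 146) = 315*236 = 74340)
T(F) = 74340 - F
(61712 + u(369))/(T(36) + a(-572, 426)) = (61712 + 369)/((74340 - 1*36) + (4 - 1*(-572))) = 62081/((74340 - 36) + (4 + 572)) = 62081/(74304 + 576) = 62081/74880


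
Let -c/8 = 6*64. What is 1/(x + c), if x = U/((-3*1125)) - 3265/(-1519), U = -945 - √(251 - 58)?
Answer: -80675324869151250/247638602102346288227 - 7787343375*√193/247638602102346288227 ≈ -0.00032578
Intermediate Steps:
c = -3072 (c = -48*64 = -8*384 = -3072)
U = -945 - √193 ≈ -958.89
x = 92258/37975 + √193/3375 (x = (-945 - √193)/((-3*1125)) - 3265/(-1519) = (-945 - √193)/(-3375) - 3265*(-1/1519) = (-945 - √193)*(-1/3375) + 3265/1519 = (7/25 + √193/3375) + 3265/1519 = 92258/37975 + √193/3375 ≈ 2.4336)
1/(x + c) = 1/((92258/37975 + √193/3375) - 3072) = 1/(-116566942/37975 + √193/3375)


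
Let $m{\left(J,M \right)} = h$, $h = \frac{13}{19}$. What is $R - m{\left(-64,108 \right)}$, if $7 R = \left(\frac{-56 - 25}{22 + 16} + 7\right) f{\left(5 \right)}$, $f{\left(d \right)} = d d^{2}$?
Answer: $\frac{22943}{266} \approx 86.252$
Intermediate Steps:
$h = \frac{13}{19}$ ($h = 13 \cdot \frac{1}{19} = \frac{13}{19} \approx 0.68421$)
$m{\left(J,M \right)} = \frac{13}{19}$
$f{\left(d \right)} = d^{3}$
$R = \frac{23125}{266}$ ($R = \frac{\left(\frac{-56 - 25}{22 + 16} + 7\right) 5^{3}}{7} = \frac{\left(- \frac{81}{38} + 7\right) 125}{7} = \frac{\frac{185}{38} \cdot 125}{7} = \frac{1}{7} \cdot \frac{23125}{38} = \frac{23125}{266} \approx 86.936$)
$R - m{\left(-64,108 \right)} = \frac{23125}{266} - \frac{13}{19} = \frac{22943}{266}$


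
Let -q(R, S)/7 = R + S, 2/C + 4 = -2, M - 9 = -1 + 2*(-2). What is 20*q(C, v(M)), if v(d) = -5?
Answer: 2240/3 ≈ 746.67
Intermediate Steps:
M = 4 (M = 9 + (-1 + 2*(-2)) = 9 + (-1 - 4) = 9 - 5 = 4)
C = -⅓ (C = 2/(-4 - 2) = 2/(-6) = 2*(-⅙) = -⅓ ≈ -0.33333)
q(R, S) = -7*R - 7*S (q(R, S) = -7*(R + S) = -7*R - 7*S)
20*q(C, v(M)) = 20*(-7*(-⅓) - 7*(-5)) = 20*(7/3 + 35) = 20*(112/3) = 2240/3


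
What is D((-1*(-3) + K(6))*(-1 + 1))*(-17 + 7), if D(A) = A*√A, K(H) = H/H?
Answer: 0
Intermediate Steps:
K(H) = 1
D(A) = A^(3/2)
D((-1*(-3) + K(6))*(-1 + 1))*(-17 + 7) = ((-1*(-3) + 1)*(-1 + 1))^(3/2)*(-17 + 7) = ((3 + 1)*0)^(3/2)*(-10) = (4*0)^(3/2)*(-10) = 0^(3/2)*(-10) = 0*(-10) = 0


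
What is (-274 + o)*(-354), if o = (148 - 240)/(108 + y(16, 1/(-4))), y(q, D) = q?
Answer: 3015018/31 ≈ 97259.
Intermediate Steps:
o = -23/31 (o = (148 - 240)/(108 + 16) = -92/124 = -92*1/124 = -23/31 ≈ -0.74194)
(-274 + o)*(-354) = (-274 - 23/31)*(-354) = -8517/31*(-354) = 3015018/31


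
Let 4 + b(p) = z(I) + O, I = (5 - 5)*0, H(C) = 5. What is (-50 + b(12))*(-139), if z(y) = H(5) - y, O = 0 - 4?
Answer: 7367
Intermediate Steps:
O = -4
I = 0 (I = 0*0 = 0)
z(y) = 5 - y
b(p) = -3 (b(p) = -4 + ((5 - 1*0) - 4) = -4 + ((5 + 0) - 4) = -4 + (5 - 4) = -4 + 1 = -3)
(-50 + b(12))*(-139) = (-50 - 3)*(-139) = -53*(-139) = 7367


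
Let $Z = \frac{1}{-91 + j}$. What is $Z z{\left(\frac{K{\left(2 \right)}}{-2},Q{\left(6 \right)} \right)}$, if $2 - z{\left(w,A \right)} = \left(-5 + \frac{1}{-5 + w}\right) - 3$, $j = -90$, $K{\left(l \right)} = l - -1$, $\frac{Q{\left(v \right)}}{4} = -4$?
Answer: $- \frac{132}{2353} \approx -0.056099$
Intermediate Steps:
$Q{\left(v \right)} = -16$ ($Q{\left(v \right)} = 4 \left(-4\right) = -16$)
$K{\left(l \right)} = 1 + l$ ($K{\left(l \right)} = l + 1 = 1 + l$)
$z{\left(w,A \right)} = 10 - \frac{1}{-5 + w}$ ($z{\left(w,A \right)} = 2 - \left(\left(-5 + \frac{1}{-5 + w}\right) - 3\right) = 2 - \left(-8 + \frac{1}{-5 + w}\right) = 2 + \left(8 - \frac{1}{-5 + w}\right) = 10 - \frac{1}{-5 + w}$)
$Z = - \frac{1}{181}$ ($Z = \frac{1}{-91 - 90} = \frac{1}{-181} = - \frac{1}{181} \approx -0.0055249$)
$Z z{\left(\frac{K{\left(2 \right)}}{-2},Q{\left(6 \right)} \right)} = - \frac{\frac{1}{-5 + \frac{1 + 2}{-2}} \left(-51 + 10 \frac{1 + 2}{-2}\right)}{181} = - \frac{\frac{1}{-5 + 3 \left(- \frac{1}{2}\right)} \left(-51 + 10 \cdot 3 \left(- \frac{1}{2}\right)\right)}{181} = - \frac{\frac{1}{-5 - \frac{3}{2}} \left(-51 + 10 \left(- \frac{3}{2}\right)\right)}{181} = - \frac{\frac{1}{- \frac{13}{2}} \left(-51 - 15\right)}{181} = - \frac{\left(- \frac{2}{13}\right) \left(-66\right)}{181} = \left(- \frac{1}{181}\right) \frac{132}{13} = - \frac{132}{2353}$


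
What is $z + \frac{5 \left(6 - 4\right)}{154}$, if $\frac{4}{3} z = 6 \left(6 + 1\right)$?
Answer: $\frac{4861}{154} \approx 31.565$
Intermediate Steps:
$z = \frac{63}{2}$ ($z = \frac{3 \cdot 6 \left(6 + 1\right)}{4} = \frac{3 \cdot 6 \cdot 7}{4} = \frac{3}{4} \cdot 42 = \frac{63}{2} \approx 31.5$)
$z + \frac{5 \left(6 - 4\right)}{154} = \frac{63}{2} + \frac{5 \left(6 - 4\right)}{154} = \frac{63}{2} + 5 \cdot 2 \cdot \frac{1}{154} = \frac{63}{2} + 10 \cdot \frac{1}{154} = \frac{63}{2} + \frac{5}{77} = \frac{4861}{154}$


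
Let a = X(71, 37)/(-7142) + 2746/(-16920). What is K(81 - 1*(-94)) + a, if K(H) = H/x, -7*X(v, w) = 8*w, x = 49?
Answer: 722197699/211474620 ≈ 3.4151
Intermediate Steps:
X(v, w) = -8*w/7
K(H) = H/49
a = -33068801/211474620 (a = -8/7*37/(-7142) + 2746/(-16920) = -296/7*(-1/7142) + 2746*(-1/16920) = 148/24997 - 1373/8460 = -33068801/211474620 ≈ -0.15637)
K(81 - 1*(-94)) + a = (81 - 1*(-94))/49 - 33068801/211474620 = (81 + 94)/49 - 33068801/211474620 = (1/49)*175 - 33068801/211474620 = 25/7 - 33068801/211474620 = 722197699/211474620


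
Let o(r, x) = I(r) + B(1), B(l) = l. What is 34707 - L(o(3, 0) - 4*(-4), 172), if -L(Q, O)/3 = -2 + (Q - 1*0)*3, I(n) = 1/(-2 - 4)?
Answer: 69705/2 ≈ 34853.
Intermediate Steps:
I(n) = -1/6 (I(n) = 1/(-6) = -1/6)
o(r, x) = 5/6 (o(r, x) = -1/6 + 1 = 5/6)
L(Q, O) = 6 - 9*Q (L(Q, O) = -3*(-2 + (Q - 1*0)*3) = -3*(-2 + (Q + 0)*3) = -3*(-2 + Q*3) = -3*(-2 + 3*Q) = 6 - 9*Q)
34707 - L(o(3, 0) - 4*(-4), 172) = 34707 - (6 - 9*(5/6 - 4*(-4))) = 34707 - (6 - 9*(5/6 + 16)) = 34707 - (6 - 9*101/6) = 34707 - (6 - 303/2) = 34707 - 1*(-291/2) = 34707 + 291/2 = 69705/2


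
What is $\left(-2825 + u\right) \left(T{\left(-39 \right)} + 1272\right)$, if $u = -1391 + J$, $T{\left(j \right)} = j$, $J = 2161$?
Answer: $-2533815$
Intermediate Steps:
$u = 770$ ($u = -1391 + 2161 = 770$)
$\left(-2825 + u\right) \left(T{\left(-39 \right)} + 1272\right) = \left(-2825 + 770\right) \left(-39 + 1272\right) = \left(-2055\right) 1233 = -2533815$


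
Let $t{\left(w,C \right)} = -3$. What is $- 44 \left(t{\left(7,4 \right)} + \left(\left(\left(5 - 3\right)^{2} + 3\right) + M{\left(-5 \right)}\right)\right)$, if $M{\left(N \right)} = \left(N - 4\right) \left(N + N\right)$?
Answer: $-4136$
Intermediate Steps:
$M{\left(N \right)} = 2 N \left(-4 + N\right)$ ($M{\left(N \right)} = \left(-4 + N\right) 2 N = 2 N \left(-4 + N\right)$)
$- 44 \left(t{\left(7,4 \right)} + \left(\left(\left(5 - 3\right)^{2} + 3\right) + M{\left(-5 \right)}\right)\right) = - 44 \left(-3 + \left(\left(\left(5 - 3\right)^{2} + 3\right) + 2 \left(-5\right) \left(-4 - 5\right)\right)\right) = - 44 \left(-3 + \left(\left(2^{2} + 3\right) + 2 \left(-5\right) \left(-9\right)\right)\right) = - 44 \left(-3 + \left(\left(4 + 3\right) + 90\right)\right) = - 44 \left(-3 + \left(7 + 90\right)\right) = - 44 \left(-3 + 97\right) = \left(-44\right) 94 = -4136$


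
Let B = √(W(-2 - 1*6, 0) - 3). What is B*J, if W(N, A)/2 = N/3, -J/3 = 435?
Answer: -2175*I*√3 ≈ -3767.2*I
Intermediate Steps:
J = -1305 (J = -3*435 = -1305)
W(N, A) = 2*N/3 (W(N, A) = 2*(N/3) = 2*N/3)
B = 5*I*√3/3 (B = √(2*(-2 - 1*6)/3 - 3) = √(2*(-2 - 6)/3 - 3) = √((⅔)*(-8) - 3) = √(-16/3 - 3) = √(-25/3) = 5*I*√3/3 ≈ 2.8868*I)
B*J = (5*I*√3/3)*(-1305) = -2175*I*√3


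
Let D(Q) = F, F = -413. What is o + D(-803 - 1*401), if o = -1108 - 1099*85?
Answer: -94936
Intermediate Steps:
D(Q) = -413
o = -94523 (o = -1108 - 93415 = -94523)
o + D(-803 - 1*401) = -94523 - 413 = -94936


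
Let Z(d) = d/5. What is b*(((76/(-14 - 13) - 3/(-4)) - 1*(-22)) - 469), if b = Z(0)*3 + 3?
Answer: -48499/36 ≈ -1347.2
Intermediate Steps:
Z(d) = d/5 (Z(d) = d*(⅕) = d/5)
b = 3 (b = ((⅕)*0)*3 + 3 = 0*3 + 3 = 0 + 3 = 3)
b*(((76/(-14 - 13) - 3/(-4)) - 1*(-22)) - 469) = 3*(((76/(-14 - 13) - 3/(-4)) - 1*(-22)) - 469) = 3*(((76/(-27) - 3*(-¼)) + 22) - 469) = 3*(((76*(-1/27) + ¾) + 22) - 469) = 3*(((-76/27 + ¾) + 22) - 469) = 3*((-223/108 + 22) - 469) = 3*(2153/108 - 469) = 3*(-48499/108) = -48499/36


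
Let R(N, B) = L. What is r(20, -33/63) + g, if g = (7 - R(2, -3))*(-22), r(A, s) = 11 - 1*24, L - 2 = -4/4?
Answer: -145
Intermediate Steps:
L = 1 (L = 2 - 4/4 = 2 - 4*1/4 = 2 - 1 = 1)
R(N, B) = 1
r(A, s) = -13 (r(A, s) = 11 - 24 = -13)
g = -132 (g = (7 - 1*1)*(-22) = (7 - 1)*(-22) = 6*(-22) = -132)
r(20, -33/63) + g = -13 - 132 = -145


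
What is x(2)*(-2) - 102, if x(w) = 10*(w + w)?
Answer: -182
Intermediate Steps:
x(w) = 20*w (x(w) = 10*(2*w) = 20*w)
x(2)*(-2) - 102 = (20*2)*(-2) - 102 = 40*(-2) - 102 = -80 - 102 = -182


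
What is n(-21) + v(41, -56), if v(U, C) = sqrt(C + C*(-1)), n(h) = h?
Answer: -21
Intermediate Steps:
v(U, C) = 0 (v(U, C) = sqrt(C - C) = sqrt(0) = 0)
n(-21) + v(41, -56) = -21 + 0 = -21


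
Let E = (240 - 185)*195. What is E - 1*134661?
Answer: -123936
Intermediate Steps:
E = 10725 (E = 55*195 = 10725)
E - 1*134661 = 10725 - 1*134661 = 10725 - 134661 = -123936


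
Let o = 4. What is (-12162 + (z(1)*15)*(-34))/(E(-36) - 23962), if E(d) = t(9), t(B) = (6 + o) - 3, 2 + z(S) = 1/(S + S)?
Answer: 3799/7985 ≈ 0.47577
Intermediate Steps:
z(S) = -2 + 1/(2*S) (z(S) = -2 + 1/(S + S) = -2 + 1/(2*S))
t(B) = 7 (t(B) = (6 + 4) - 3 = 10 - 3 = 7)
E(d) = 7
(-12162 + (z(1)*15)*(-34))/(E(-36) - 23962) = (-12162 + ((-2 + (1/2)/1)*15)*(-34))/(7 - 23962) = (-12162 + ((-2 + (1/2)*1)*15)*(-34))/(-23955) = (-12162 + ((-2 + 1/2)*15)*(-34))*(-1/23955) = (-12162 - 3/2*15*(-34))*(-1/23955) = (-12162 - 45/2*(-34))*(-1/23955) = (-12162 + 765)*(-1/23955) = -11397*(-1/23955) = 3799/7985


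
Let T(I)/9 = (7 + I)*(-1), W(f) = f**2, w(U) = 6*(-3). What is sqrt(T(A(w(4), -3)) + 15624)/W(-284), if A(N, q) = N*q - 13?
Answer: 3*sqrt(422)/40328 ≈ 0.0015282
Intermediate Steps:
w(U) = -18
A(N, q) = -13 + N*q
T(I) = -63 - 9*I (T(I) = 9*((7 + I)*(-1)) = 9*(-7 - I) = -63 - 9*I)
sqrt(T(A(w(4), -3)) + 15624)/W(-284) = sqrt((-63 - 9*(-13 - 18*(-3))) + 15624)/((-284)**2) = sqrt((-63 - 9*(-13 + 54)) + 15624)/80656 = sqrt((-63 - 9*41) + 15624)*(1/80656) = sqrt((-63 - 369) + 15624)*(1/80656) = sqrt(-432 + 15624)*(1/80656) = sqrt(15192)*(1/80656) = (6*sqrt(422))*(1/80656) = 3*sqrt(422)/40328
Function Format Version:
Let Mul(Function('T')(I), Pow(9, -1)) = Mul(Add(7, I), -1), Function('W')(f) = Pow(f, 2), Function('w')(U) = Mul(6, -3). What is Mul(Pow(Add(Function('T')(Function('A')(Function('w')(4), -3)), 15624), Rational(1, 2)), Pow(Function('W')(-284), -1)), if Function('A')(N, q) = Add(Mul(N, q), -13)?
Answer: Mul(Rational(3, 40328), Pow(422, Rational(1, 2))) ≈ 0.0015282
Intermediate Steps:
Function('w')(U) = -18
Function('A')(N, q) = Add(-13, Mul(N, q))
Function('T')(I) = Add(-63, Mul(-9, I)) (Function('T')(I) = Mul(9, Mul(Add(7, I), -1)) = Mul(9, Add(-7, Mul(-1, I))) = Add(-63, Mul(-9, I)))
Mul(Pow(Add(Function('T')(Function('A')(Function('w')(4), -3)), 15624), Rational(1, 2)), Pow(Function('W')(-284), -1)) = Mul(Pow(Add(Add(-63, Mul(-9, Add(-13, Mul(-18, -3)))), 15624), Rational(1, 2)), Pow(Pow(-284, 2), -1)) = Mul(Pow(Add(Add(-63, Mul(-9, Add(-13, 54))), 15624), Rational(1, 2)), Pow(80656, -1)) = Mul(Pow(Add(Add(-63, Mul(-9, 41)), 15624), Rational(1, 2)), Rational(1, 80656)) = Mul(Pow(Add(Add(-63, -369), 15624), Rational(1, 2)), Rational(1, 80656)) = Mul(Pow(Add(-432, 15624), Rational(1, 2)), Rational(1, 80656)) = Mul(Pow(15192, Rational(1, 2)), Rational(1, 80656)) = Mul(Mul(6, Pow(422, Rational(1, 2))), Rational(1, 80656)) = Mul(Rational(3, 40328), Pow(422, Rational(1, 2)))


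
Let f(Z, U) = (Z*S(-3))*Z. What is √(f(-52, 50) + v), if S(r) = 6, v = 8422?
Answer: √24646 ≈ 156.99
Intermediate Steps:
f(Z, U) = 6*Z² (f(Z, U) = (Z*6)*Z = (6*Z)*Z = 6*Z²)
√(f(-52, 50) + v) = √(6*(-52)² + 8422) = √(6*2704 + 8422) = √(16224 + 8422) = √24646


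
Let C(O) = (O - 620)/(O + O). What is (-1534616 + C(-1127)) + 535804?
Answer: -2251320501/2254 ≈ -9.9881e+5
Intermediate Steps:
C(O) = (-620 + O)/(2*O) (C(O) = (-620 + O)/((2*O)) = (-620 + O)*(1/(2*O)) = (-620 + O)/(2*O))
(-1534616 + C(-1127)) + 535804 = (-1534616 + (1/2)*(-620 - 1127)/(-1127)) + 535804 = (-1534616 + (1/2)*(-1/1127)*(-1747)) + 535804 = (-1534616 + 1747/2254) + 535804 = -3459022717/2254 + 535804 = -2251320501/2254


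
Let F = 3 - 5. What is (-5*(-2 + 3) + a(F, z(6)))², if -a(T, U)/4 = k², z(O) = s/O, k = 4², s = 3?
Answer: 1058841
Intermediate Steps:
k = 16
F = -2
z(O) = 3/O
a(T, U) = -1024 (a(T, U) = -4*16² = -4*256 = -1024)
(-5*(-2 + 3) + a(F, z(6)))² = (-5*(-2 + 3) - 1024)² = (-5*1 - 1024)² = (-5 - 1024)² = (-1029)² = 1058841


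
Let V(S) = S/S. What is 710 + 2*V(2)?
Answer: 712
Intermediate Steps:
V(S) = 1
710 + 2*V(2) = 710 + 2*1 = 710 + 2 = 712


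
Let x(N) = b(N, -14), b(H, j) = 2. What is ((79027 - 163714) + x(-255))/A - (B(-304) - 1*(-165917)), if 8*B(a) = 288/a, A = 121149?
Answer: -1527656921827/9207324 ≈ -1.6592e+5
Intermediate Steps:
x(N) = 2
B(a) = 36/a (B(a) = (288/a)/8 = 36/a)
((79027 - 163714) + x(-255))/A - (B(-304) - 1*(-165917)) = ((79027 - 163714) + 2)/121149 - (36/(-304) - 1*(-165917)) = (-84687 + 2)*(1/121149) - (36*(-1/304) + 165917) = -84685*1/121149 - (-9/76 + 165917) = -84685/121149 - 1*12609683/76 = -84685/121149 - 12609683/76 = -1527656921827/9207324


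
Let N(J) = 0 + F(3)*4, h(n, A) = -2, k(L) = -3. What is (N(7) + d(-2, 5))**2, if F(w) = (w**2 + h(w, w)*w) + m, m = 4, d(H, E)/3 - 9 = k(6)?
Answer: 2116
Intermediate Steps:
d(H, E) = 18 (d(H, E) = 27 + 3*(-3) = 27 - 9 = 18)
F(w) = 4 + w**2 - 2*w (F(w) = (w**2 - 2*w) + 4 = 4 + w**2 - 2*w)
N(J) = 28 (N(J) = 0 + (4 + 3**2 - 2*3)*4 = 0 + (4 + 9 - 6)*4 = 0 + 7*4 = 0 + 28 = 28)
(N(7) + d(-2, 5))**2 = (28 + 18)**2 = 46**2 = 2116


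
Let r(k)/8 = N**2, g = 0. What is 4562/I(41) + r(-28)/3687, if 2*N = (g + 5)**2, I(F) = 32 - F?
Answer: -5602948/11061 ≈ -506.55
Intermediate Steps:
N = 25/2 (N = (0 + 5)**2/2 = (1/2)*5**2 = (1/2)*25 = 25/2 ≈ 12.500)
r(k) = 1250 (r(k) = 8*(25/2)**2 = 8*(625/4) = 1250)
4562/I(41) + r(-28)/3687 = 4562/(32 - 1*41) + 1250/3687 = 4562/(32 - 41) + 1250*(1/3687) = 4562/(-9) + 1250/3687 = 4562*(-1/9) + 1250/3687 = -4562/9 + 1250/3687 = -5602948/11061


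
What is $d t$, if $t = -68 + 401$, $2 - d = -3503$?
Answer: $1167165$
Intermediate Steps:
$d = 3505$ ($d = 2 - -3503 = 2 + 3503 = 3505$)
$t = 333$
$d t = 3505 \cdot 333 = 1167165$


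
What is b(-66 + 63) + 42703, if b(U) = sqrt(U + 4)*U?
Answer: 42700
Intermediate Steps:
b(U) = U*sqrt(4 + U) (b(U) = sqrt(4 + U)*U = U*sqrt(4 + U))
b(-66 + 63) + 42703 = (-66 + 63)*sqrt(4 + (-66 + 63)) + 42703 = -3*sqrt(4 - 3) + 42703 = -3*sqrt(1) + 42703 = -3*1 + 42703 = -3 + 42703 = 42700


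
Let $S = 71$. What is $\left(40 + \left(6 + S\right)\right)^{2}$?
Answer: $13689$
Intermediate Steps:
$\left(40 + \left(6 + S\right)\right)^{2} = \left(40 + \left(6 + 71\right)\right)^{2} = \left(40 + 77\right)^{2} = 117^{2} = 13689$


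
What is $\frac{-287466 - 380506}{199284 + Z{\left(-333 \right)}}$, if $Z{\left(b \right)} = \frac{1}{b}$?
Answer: $- \frac{222434676}{66361571} \approx -3.3519$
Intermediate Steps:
$\frac{-287466 - 380506}{199284 + Z{\left(-333 \right)}} = \frac{-287466 - 380506}{199284 + \frac{1}{-333}} = - \frac{667972}{199284 - \frac{1}{333}} = - \frac{667972}{\frac{66361571}{333}} = \left(-667972\right) \frac{333}{66361571} = - \frac{222434676}{66361571}$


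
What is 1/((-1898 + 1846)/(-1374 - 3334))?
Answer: 1177/13 ≈ 90.538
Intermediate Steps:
1/((-1898 + 1846)/(-1374 - 3334)) = 1/(-52/(-4708)) = 1/(-52*(-1/4708)) = 1/(13/1177) = 1177/13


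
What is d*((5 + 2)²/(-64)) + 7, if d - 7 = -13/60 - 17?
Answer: 56917/3840 ≈ 14.822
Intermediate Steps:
d = -613/60 (d = 7 + (-13/60 - 17) = 7 - 1033/60 = -613/60 ≈ -10.217)
d*((5 + 2)²/(-64)) + 7 = -613*(5 + 2)²/(60*(-64)) + 7 = -613*7²*(-1)/(60*64) + 7 = -30037*(-1)/(60*64) + 7 = -613/60*(-49/64) + 7 = 30037/3840 + 7 = 56917/3840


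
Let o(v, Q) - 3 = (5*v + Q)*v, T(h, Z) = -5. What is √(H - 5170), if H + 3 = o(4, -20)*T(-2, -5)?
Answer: 2*I*√1297 ≈ 72.028*I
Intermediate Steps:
o(v, Q) = 3 + v*(Q + 5*v) (o(v, Q) = 3 + (5*v + Q)*v = 3 + (Q + 5*v)*v = 3 + v*(Q + 5*v))
H = -18 (H = -3 + (3 + 5*4² - 20*4)*(-5) = -3 + (3 + 5*16 - 80)*(-5) = -3 + (3 + 80 - 80)*(-5) = -3 + 3*(-5) = -3 - 15 = -18)
√(H - 5170) = √(-18 - 5170) = √(-5188) = 2*I*√1297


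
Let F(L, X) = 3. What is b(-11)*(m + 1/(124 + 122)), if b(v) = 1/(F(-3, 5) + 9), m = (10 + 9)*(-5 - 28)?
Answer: -154241/2952 ≈ -52.250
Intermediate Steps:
m = -627 (m = 19*(-33) = -627)
b(v) = 1/12 (b(v) = 1/(3 + 9) = 1/12)
b(-11)*(m + 1/(124 + 122)) = (-627 + 1/(124 + 122))/12 = (-627 + 1/246)/12 = (1/12)*(-154241/246) = -154241/2952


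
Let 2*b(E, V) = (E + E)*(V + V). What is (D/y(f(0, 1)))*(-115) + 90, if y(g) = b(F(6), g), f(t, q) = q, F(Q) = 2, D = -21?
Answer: 2775/4 ≈ 693.75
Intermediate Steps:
b(E, V) = 2*E*V (b(E, V) = ((E + E)*(V + V))/2 = ((2*E)*(2*V))/2 = (4*E*V)/2 = 2*E*V)
y(g) = 4*g (y(g) = 2*2*g = 4*g)
(D/y(f(0, 1)))*(-115) + 90 = -21/(4*1)*(-115) + 90 = -21/4*(-115) + 90 = 2415/4 + 90 = 2775/4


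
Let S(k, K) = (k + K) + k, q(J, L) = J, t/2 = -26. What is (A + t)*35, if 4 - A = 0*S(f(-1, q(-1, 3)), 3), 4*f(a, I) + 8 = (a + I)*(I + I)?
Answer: -1680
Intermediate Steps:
t = -52 (t = 2*(-26) = -52)
f(a, I) = -2 + I*(I + a)/2 (f(a, I) = -2 + ((a + I)*(I + I))/4 = -2 + ((I + a)*(2*I))/4 = -2 + (2*I*(I + a))/4 = -2 + I*(I + a)/2)
S(k, K) = K + 2*k (S(k, K) = (K + k) + k = K + 2*k)
A = 4 (A = 4 - 0*(3 + 2*(-2 + (½)*(-1)² + (½)*(-1)*(-1))) = 4 - 0*(3 + 2*(-2 + (½)*1 + ½)) = 4 - 0*(3 + 2*(-2 + ½ + ½)) = 4 - 0*(3 + 2*(-1)) = 4 - 0*(3 - 2) = 4 - 0 = 4 - 1*0 = 4 + 0 = 4)
(A + t)*35 = (4 - 52)*35 = -48*35 = -1680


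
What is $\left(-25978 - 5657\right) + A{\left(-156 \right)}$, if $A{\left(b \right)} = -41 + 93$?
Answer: $-31583$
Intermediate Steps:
$A{\left(b \right)} = 52$
$\left(-25978 - 5657\right) + A{\left(-156 \right)} = \left(-25978 - 5657\right) + 52 = -31635 + 52 = -31583$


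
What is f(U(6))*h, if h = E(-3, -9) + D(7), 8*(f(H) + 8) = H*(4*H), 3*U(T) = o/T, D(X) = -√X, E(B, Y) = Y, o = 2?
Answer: 1295/18 + 1295*√7/162 ≈ 93.094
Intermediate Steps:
U(T) = 2/(3*T) (U(T) = (2/T)/3 = 2/(3*T))
f(H) = -8 + H²/2 (f(H) = -8 + (H*(4*H))/8 = -8 + (4*H²)/8 = -8 + H²/2)
h = -9 - √7 ≈ -11.646
f(U(6))*h = (-8 + ((⅔)/6)²/2)*(-9 - √7) = (-8 + ((⅔)*(⅙))²/2)*(-9 - √7) = (-8 + (⅑)²/2)*(-9 - √7) = (-8 + (½)*(1/81))*(-9 - √7) = (-8 + 1/162)*(-9 - √7) = -1295*(-9 - √7)/162 = 1295/18 + 1295*√7/162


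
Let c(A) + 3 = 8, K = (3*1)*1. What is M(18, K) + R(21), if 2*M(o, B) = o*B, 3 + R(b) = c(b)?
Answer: 29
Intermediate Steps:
K = 3 (K = 3*1 = 3)
c(A) = 5 (c(A) = -3 + 8 = 5)
R(b) = 2 (R(b) = -3 + 5 = 2)
M(o, B) = B*o/2 (M(o, B) = (o*B)/2 = (B*o)/2 = B*o/2)
M(18, K) + R(21) = (½)*3*18 + 2 = 27 + 2 = 29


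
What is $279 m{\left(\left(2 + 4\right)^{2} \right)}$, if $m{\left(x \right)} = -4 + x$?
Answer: $8928$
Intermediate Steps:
$279 m{\left(\left(2 + 4\right)^{2} \right)} = 279 \left(-4 + \left(2 + 4\right)^{2}\right) = 279 \left(-4 + 6^{2}\right) = 279 \left(-4 + 36\right) = 279 \cdot 32 = 8928$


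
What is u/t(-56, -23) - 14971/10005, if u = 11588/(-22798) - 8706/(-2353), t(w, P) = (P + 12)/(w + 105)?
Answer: -46385164036747/2951878371585 ≈ -15.714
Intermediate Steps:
t(w, P) = (12 + P)/(105 + w)
u = 85606412/26821847 (u = 11588*(-1/22798) - 8706*(-1/2353) = -5794/11399 + 8706/2353 = 85606412/26821847 ≈ 3.1917)
u/t(-56, -23) - 14971/10005 = 85606412/(26821847*(((12 - 23)/(105 - 56)))) - 14971/10005 = 85606412/(26821847*((-11/49))) - 14971*1/10005 = 85606412/(26821847*(((1/49)*(-11)))) - 14971/10005 = 85606412/(26821847*(-11/49)) - 14971/10005 = (85606412/26821847)*(-49/11) - 14971/10005 = -4194714188/295040317 - 14971/10005 = -46385164036747/2951878371585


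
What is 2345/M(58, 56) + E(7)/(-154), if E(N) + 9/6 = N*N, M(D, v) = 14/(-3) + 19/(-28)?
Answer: -60712495/138292 ≈ -439.02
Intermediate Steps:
M(D, v) = -449/84 (M(D, v) = 14*(-⅓) + 19*(-1/28) = -14/3 - 19/28 = -449/84)
E(N) = -3/2 + N² (E(N) = -3/2 + N*N = -3/2 + N²)
2345/M(58, 56) + E(7)/(-154) = 2345/(-449/84) + (-3/2 + 7²)/(-154) = 2345*(-84/449) + (-3/2 + 49)*(-1/154) = -196980/449 + (95/2)*(-1/154) = -196980/449 - 95/308 = -60712495/138292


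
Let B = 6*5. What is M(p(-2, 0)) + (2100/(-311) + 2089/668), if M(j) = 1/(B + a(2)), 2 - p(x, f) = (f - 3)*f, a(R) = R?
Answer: -5973031/1661984 ≈ -3.5939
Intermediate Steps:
B = 30
p(x, f) = 2 - f*(-3 + f) (p(x, f) = 2 - (f - 3)*f = 2 - (-3 + f)*f = 2 - f*(-3 + f))
M(j) = 1/32 (M(j) = 1/(30 + 2) = 1/32)
M(p(-2, 0)) + (2100/(-311) + 2089/668) = 1/32 + (2100/(-311) + 2089/668) = 1/32 + (2100*(-1/311) + 2089*(1/668)) = 1/32 + (-2100/311 + 2089/668) = 1/32 - 753121/207748 = -5973031/1661984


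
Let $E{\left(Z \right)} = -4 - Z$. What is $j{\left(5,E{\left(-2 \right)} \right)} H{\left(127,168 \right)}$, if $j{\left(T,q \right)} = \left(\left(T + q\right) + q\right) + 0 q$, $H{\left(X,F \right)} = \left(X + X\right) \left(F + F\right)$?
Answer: $85344$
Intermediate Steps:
$H{\left(X,F \right)} = 4 F X$ ($H{\left(X,F \right)} = 2 X 2 F = 4 F X$)
$j{\left(T,q \right)} = T + 2 q$ ($j{\left(T,q \right)} = \left(T + 2 q\right) + 0 = T + 2 q$)
$j{\left(5,E{\left(-2 \right)} \right)} H{\left(127,168 \right)} = \left(5 + 2 \left(-4 - -2\right)\right) 4 \cdot 168 \cdot 127 = \left(5 + 2 \left(-4 + 2\right)\right) 85344 = \left(5 + 2 \left(-2\right)\right) 85344 = \left(5 - 4\right) 85344 = 1 \cdot 85344 = 85344$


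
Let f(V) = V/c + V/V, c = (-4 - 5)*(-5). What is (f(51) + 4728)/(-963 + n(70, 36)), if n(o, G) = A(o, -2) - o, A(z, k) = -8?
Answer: -70952/15615 ≈ -4.5438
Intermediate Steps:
c = 45 (c = -9*(-5) = 45)
f(V) = 1 + V/45 (f(V) = V/45 + V/V = V*(1/45) + 1 = V/45 + 1 = 1 + V/45)
n(o, G) = -8 - o
(f(51) + 4728)/(-963 + n(70, 36)) = ((1 + (1/45)*51) + 4728)/(-963 + (-8 - 1*70)) = ((1 + 17/15) + 4728)/(-963 + (-8 - 70)) = (32/15 + 4728)/(-963 - 78) = (70952/15)/(-1041) = (70952/15)*(-1/1041) = -70952/15615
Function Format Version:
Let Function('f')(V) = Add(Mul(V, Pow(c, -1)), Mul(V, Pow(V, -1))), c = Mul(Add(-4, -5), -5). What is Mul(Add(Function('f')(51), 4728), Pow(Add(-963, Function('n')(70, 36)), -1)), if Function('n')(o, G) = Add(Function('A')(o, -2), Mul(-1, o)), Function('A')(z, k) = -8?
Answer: Rational(-70952, 15615) ≈ -4.5438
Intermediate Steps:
c = 45 (c = Mul(-9, -5) = 45)
Function('f')(V) = Add(1, Mul(Rational(1, 45), V)) (Function('f')(V) = Add(Mul(V, Pow(45, -1)), Mul(V, Pow(V, -1))) = Add(Mul(V, Rational(1, 45)), 1) = Add(Mul(Rational(1, 45), V), 1) = Add(1, Mul(Rational(1, 45), V)))
Function('n')(o, G) = Add(-8, Mul(-1, o))
Mul(Add(Function('f')(51), 4728), Pow(Add(-963, Function('n')(70, 36)), -1)) = Mul(Add(Add(1, Mul(Rational(1, 45), 51)), 4728), Pow(Add(-963, Add(-8, Mul(-1, 70))), -1)) = Mul(Add(Add(1, Rational(17, 15)), 4728), Pow(Add(-963, Add(-8, -70)), -1)) = Mul(Add(Rational(32, 15), 4728), Pow(Add(-963, -78), -1)) = Mul(Rational(70952, 15), Pow(-1041, -1)) = Mul(Rational(70952, 15), Rational(-1, 1041)) = Rational(-70952, 15615)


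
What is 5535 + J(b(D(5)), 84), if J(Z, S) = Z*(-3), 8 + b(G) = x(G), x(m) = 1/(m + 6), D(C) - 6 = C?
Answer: 94500/17 ≈ 5558.8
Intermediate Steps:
D(C) = 6 + C
x(m) = 1/(6 + m)
b(G) = -8 + 1/(6 + G)
J(Z, S) = -3*Z
5535 + J(b(D(5)), 84) = 5535 - 3*(-47 - 8*(6 + 5))/(6 + (6 + 5)) = 5535 - 3*(-47 - 8*11)/(6 + 11) = 5535 - 3*(-47 - 88)/17 = 5535 - 3*(-135)/17 = 5535 - 3*(-135/17) = 5535 + 405/17 = 94500/17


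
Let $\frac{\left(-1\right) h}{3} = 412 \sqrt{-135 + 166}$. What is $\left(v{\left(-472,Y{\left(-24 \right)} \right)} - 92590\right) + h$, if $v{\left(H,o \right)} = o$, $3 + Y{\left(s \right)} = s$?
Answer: $-92617 - 1236 \sqrt{31} \approx -99499.0$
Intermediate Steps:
$Y{\left(s \right)} = -3 + s$
$h = - 1236 \sqrt{31}$ ($h = - 3 \cdot 412 \sqrt{-135 + 166} = - 3 \cdot 412 \sqrt{31} = - 1236 \sqrt{31} \approx -6881.8$)
$\left(v{\left(-472,Y{\left(-24 \right)} \right)} - 92590\right) + h = \left(\left(-3 - 24\right) - 92590\right) - 1236 \sqrt{31} = \left(-27 - 92590\right) - 1236 \sqrt{31} = -92617 - 1236 \sqrt{31}$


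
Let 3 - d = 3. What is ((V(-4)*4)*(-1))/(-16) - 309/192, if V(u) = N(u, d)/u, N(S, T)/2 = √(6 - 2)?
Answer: -119/64 ≈ -1.8594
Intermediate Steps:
d = 0 (d = 3 - 1*3 = 3 - 3 = 0)
N(S, T) = 4 (N(S, T) = 2*√(6 - 2) = 2*√4 = 2*2 = 4)
V(u) = 4/u
((V(-4)*4)*(-1))/(-16) - 309/192 = (((4/(-4))*4)*(-1))/(-16) - 309/192 = (((4*(-¼))*4)*(-1))*(-1/16) - 309*1/192 = (-1*4*(-1))*(-1/16) - 103/64 = -4*(-1)*(-1/16) - 103/64 = 4*(-1/16) - 103/64 = -¼ - 103/64 = -119/64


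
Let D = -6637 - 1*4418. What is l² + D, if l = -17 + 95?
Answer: -4971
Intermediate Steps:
l = 78
D = -11055 (D = -6637 - 4418 = -11055)
l² + D = 78² - 11055 = 6084 - 11055 = -4971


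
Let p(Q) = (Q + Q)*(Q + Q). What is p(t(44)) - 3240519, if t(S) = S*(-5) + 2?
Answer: -3050423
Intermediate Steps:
t(S) = 2 - 5*S (t(S) = -5*S + 2 = 2 - 5*S)
p(Q) = 4*Q**2 (p(Q) = (2*Q)*(2*Q) = 4*Q**2)
p(t(44)) - 3240519 = 4*(2 - 5*44)**2 - 3240519 = 4*(2 - 220)**2 - 3240519 = 4*(-218)**2 - 3240519 = 4*47524 - 3240519 = 190096 - 3240519 = -3050423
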